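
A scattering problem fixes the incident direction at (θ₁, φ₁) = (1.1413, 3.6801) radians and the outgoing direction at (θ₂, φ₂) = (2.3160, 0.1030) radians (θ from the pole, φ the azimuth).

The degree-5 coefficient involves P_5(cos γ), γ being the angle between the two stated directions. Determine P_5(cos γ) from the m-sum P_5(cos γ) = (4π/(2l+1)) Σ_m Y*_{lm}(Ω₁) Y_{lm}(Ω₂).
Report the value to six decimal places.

0.112568

Summing Y*_{l m}(θ₁,φ₁)·Y_{l m}(θ₂,φ₂) over m ∈ [−5, 5]; prefactor 4π/(2·5+1) = 1.142397:
  m=-5: (+0.259739-0.125166i) × (+0.086615-0.049019i) = +0.016362-0.023573i  (running Σ = +0.016362-0.023573i)
  m=-4: (-0.229981+0.348562i) × (-0.266090+0.116284i) = +0.020663-0.119492i  (running Σ = +0.037025-0.143065i)
  m=-3: (+0.006516-0.145601i) × (+0.410627-0.131083i) = -0.016410-0.060642i  (running Σ = +0.020615-0.203708i)
  m=-2: (-0.132658-0.246459i) × (-0.230631+0.048194i) = +0.042473+0.050448i  (running Σ = +0.063088-0.153260i)
  m=-1: (+0.199030+0.118901i) × (-0.233489+0.024135i) = -0.049341-0.022959i  (running Σ = +0.013747-0.176218i)
  m=0: (+0.231629-0.000000i) × (+0.306708+0.000000i) = +0.071042+0.000000i  (running Σ = +0.084789-0.176218i)
  m=1: (-0.199030+0.118901i) × (+0.233489+0.024135i) = -0.049341+0.022959i  (running Σ = +0.035449-0.153260i)
  m=2: (-0.132658+0.246459i) × (-0.230631-0.048194i) = +0.042473-0.050448i  (running Σ = +0.077921-0.203708i)
  m=3: (-0.006516-0.145601i) × (-0.410627-0.131083i) = -0.016410+0.060642i  (running Σ = +0.061511-0.143065i)
  m=4: (-0.229981-0.348562i) × (-0.266090-0.116284i) = +0.020663+0.119492i  (running Σ = +0.082175-0.023573i)
  m=5: (-0.259739-0.125166i) × (-0.086615-0.049019i) = +0.016362+0.023573i  (running Σ = +0.098537+0.000000i)
Accumulated sum +0.098537+0.000000i; after 4π/(2l+1) scaling, +0.112568+0.000000i ⇒ P_5 = 0.112568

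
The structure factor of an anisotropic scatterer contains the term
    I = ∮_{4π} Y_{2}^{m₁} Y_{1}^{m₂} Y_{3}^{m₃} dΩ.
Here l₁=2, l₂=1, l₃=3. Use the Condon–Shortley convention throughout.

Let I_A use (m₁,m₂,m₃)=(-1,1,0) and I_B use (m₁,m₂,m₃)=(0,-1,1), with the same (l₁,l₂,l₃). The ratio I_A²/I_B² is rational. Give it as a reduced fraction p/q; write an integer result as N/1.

1/2

l's match ⇒ only the (l;m) 3-j factors differ between A and B.
A: triangle coeff Δ(2,1,3) = 1/105; Σ_t [0,0]: t=0:+1/12 = 1/12; (3j)²=1/35 [(2 1 3; -1 1 0)], sign=-1
B: triangle coeff Δ(2,1,3) = 1/105; Σ_t [0,0]: t=0:+1/8 = 1/8; (3j)²=2/35 [(2 1 3; 0 -1 1)], sign=+1
I_A²/I_B² = (1/35)/(2/35) = 1/2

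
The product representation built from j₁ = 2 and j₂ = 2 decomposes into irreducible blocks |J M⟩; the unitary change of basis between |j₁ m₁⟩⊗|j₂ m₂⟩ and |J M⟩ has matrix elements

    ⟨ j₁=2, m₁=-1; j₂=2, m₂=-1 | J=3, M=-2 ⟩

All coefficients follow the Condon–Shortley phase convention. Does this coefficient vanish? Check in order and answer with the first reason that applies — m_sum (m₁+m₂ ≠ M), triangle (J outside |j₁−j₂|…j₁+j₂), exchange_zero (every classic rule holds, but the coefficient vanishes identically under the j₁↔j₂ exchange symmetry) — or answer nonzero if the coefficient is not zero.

exchange_zero

m-sum: m₁+m₂ = -1+(-1) = -2, M = -2  ✓
triangle: |j₁−j₂| = 0 ≤ J = 3 ≤ j₁+j₂ = 4  ✓
exchange: j₁=j₂ and m₁=m₂, and (−1)^(j₁+j₂−J) = (−1)^1 = −1 forces ⟨j₁m₁;j₂m₂|JM⟩ = −⟨j₂m₂;j₁m₁|JM⟩ = −⟨j₁m₁;j₂m₂|JM⟩ ⇒ the coefficient vanishes identically
Racah sum check: Σ_k collapses to 0 ⇒ CG = 0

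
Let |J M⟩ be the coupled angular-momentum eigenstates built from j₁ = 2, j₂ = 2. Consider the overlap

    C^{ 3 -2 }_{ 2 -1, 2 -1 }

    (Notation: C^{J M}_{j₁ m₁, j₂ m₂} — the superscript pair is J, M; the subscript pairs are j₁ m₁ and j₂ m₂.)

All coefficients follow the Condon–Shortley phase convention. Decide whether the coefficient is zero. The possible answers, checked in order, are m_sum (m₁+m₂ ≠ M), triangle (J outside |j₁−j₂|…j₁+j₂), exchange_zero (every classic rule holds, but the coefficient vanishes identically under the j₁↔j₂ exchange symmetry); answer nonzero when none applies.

m-sum: m₁+m₂ = -1+(-1) = -2, M = -2  ✓
triangle: |j₁−j₂| = 0 ≤ J = 3 ≤ j₁+j₂ = 4  ✓
exchange: j₁=j₂ and m₁=m₂, and (−1)^(j₁+j₂−J) = (−1)^1 = −1 forces ⟨j₁m₁;j₂m₂|JM⟩ = −⟨j₂m₂;j₁m₁|JM⟩ = −⟨j₁m₁;j₂m₂|JM⟩ ⇒ the coefficient vanishes identically
Racah sum check: Σ_k collapses to 0 ⇒ CG = 0

exchange_zero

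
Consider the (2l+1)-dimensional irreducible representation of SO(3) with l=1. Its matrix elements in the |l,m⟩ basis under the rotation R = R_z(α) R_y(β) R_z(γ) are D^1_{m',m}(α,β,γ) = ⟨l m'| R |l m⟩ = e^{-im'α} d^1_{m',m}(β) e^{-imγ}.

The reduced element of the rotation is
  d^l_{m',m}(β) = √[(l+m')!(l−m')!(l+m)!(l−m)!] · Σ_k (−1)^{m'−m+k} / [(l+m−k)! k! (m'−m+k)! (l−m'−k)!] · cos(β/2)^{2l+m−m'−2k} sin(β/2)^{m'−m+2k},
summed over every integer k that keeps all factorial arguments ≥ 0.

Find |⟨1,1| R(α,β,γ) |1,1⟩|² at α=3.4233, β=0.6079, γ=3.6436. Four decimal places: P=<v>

Split into d^1_{1,1}(β=0.6079) × two z-phases.
c=cos(0.607900/2)=0.954162, s=sin(0.607900/2)=0.299291; N=√[2·1·2·1]=2.000000
k∈{0} keeps every argument non-negative
  k=0: (−1)^0·2.0000/(2)·0.9542^2·0.2993^0 = +0.910425
d^1_{1,1}(0.6079) = +0.910425
|D^1_{1,1}|² = |d^1_{1,1}(β)|² = (+0.910425)² = 0.828873 (the z-rotation phases have unit modulus)

P=0.8289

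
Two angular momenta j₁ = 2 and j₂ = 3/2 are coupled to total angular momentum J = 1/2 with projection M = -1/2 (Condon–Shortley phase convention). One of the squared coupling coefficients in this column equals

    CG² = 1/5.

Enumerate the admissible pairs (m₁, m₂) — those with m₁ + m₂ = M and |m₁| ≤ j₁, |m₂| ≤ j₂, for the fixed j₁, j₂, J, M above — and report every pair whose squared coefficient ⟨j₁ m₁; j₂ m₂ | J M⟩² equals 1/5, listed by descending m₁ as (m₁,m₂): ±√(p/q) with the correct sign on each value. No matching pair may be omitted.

(0,-1/2): −√(1/5)

Admissible pairs with m₁+m₂ = M = -1/2: (-2,3/2), (-1,1/2), (0,-1/2), (1,-3/2)
  (m₁,m₂)=(1,-3/2): CG² = 1/10, CG = +√(1/10)
  (m₁,m₂)=(0,-1/2): CG² = 1/5, CG = −√(1/5)   ← matches the target
  (m₁,m₂)=(-1,1/2): CG² = 3/10, CG = +√(3/10)
  (m₁,m₂)=(-2,3/2): CG² = 2/5, CG = −√(2/5)
Pairs with CG² = 1/5: (0,-1/2): −√(1/5)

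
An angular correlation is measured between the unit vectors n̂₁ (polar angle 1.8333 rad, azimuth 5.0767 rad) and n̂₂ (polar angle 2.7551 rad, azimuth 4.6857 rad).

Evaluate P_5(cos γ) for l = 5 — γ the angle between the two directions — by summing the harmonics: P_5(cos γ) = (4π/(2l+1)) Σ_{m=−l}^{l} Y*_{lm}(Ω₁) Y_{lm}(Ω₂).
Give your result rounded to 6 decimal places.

Expand P_5 via completeness: Σ_{m} conj(Y_{5,m}) at Ω₁ times Y_{5,m} at Ω₂ —
  m=-5: (0.377703, 0.096749) × (-0.000470, 0.003501) = (-0.000516, 0.001277)  (running Σ = (-0.000516, 0.001277))
  m=-4: (-0.037539, -0.329169) × (-0.027289, -0.002924) = (0.000062, 0.009092)  (running Σ = (-0.000454, 0.010369))
  m=-3: (0.109000, -0.056451) × (0.009960, -0.124132) = (-0.005922, -0.014093)  (running Σ = (-0.006376, -0.003724))
  m=-2: (-0.244206, -0.217939) × (0.350508, 0.018727) = (-0.081515, -0.080962)  (running Σ = (-0.087891, -0.084686))
  m=-1: (0.016804, -0.044065) × (-0.014322, 0.536511) = (0.023401, 0.009646)  (running Σ = (-0.064490, -0.075040))
  m=0: (-0.320841, -0.000000) × (-0.142454, 0.000000) = (0.045705, 0.000000)  (running Σ = (-0.018785, -0.075040))
  m=1: (-0.016804, -0.044065) × (0.014322, 0.536511) = (0.023401, -0.009646)  (running Σ = (0.004616, -0.084686))
  m=2: (-0.244206, 0.217939) × (0.350508, -0.018727) = (-0.081515, 0.080962)  (running Σ = (-0.076898, -0.003724))
  m=3: (-0.109000, -0.056451) × (-0.009960, -0.124132) = (-0.005922, 0.014093)  (running Σ = (-0.082820, 0.010369))
  m=4: (-0.037539, 0.329169) × (-0.027289, 0.002924) = (0.000062, -0.009092)  (running Σ = (-0.082758, 0.001277))
  m=5: (-0.377703, 0.096749) × (0.000470, 0.003501) = (-0.000516, -0.001277)  (running Σ = (-0.083274, -0.000000))
Σ over m = (-0.083274, -0.000000); ×(4π/11) → (-0.095132, -0.000000). Real part: -0.095132

-0.095132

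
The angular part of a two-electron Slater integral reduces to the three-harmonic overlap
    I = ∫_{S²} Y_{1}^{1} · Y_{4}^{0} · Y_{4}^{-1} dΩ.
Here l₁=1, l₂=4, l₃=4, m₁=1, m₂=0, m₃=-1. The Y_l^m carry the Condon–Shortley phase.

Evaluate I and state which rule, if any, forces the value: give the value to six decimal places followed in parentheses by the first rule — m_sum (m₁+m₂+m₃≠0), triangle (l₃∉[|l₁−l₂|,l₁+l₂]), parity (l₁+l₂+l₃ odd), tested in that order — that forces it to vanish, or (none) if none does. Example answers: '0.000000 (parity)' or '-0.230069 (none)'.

Σlᵢ=9 odd — θ-integrand is odd under cosθ→−cosθ; I=0

0.000000 (parity)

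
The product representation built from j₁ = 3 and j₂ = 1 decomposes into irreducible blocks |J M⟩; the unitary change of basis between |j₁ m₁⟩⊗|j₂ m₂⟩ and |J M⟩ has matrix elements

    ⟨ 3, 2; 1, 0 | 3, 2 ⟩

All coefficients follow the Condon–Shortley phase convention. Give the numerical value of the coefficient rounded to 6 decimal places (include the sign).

+√(1/3) = +0.577350

√[7·1!5!1!/8! · 5!1!1!1!5!1!] = √(300)
  +(−1)^0/∏(0,1,1,1,4,0)! = 1/24  (running 1/24)
  +(−1)^1/∏(1,0,0,0,5,1)! = -1/120  (running 1/30)
⟨..|..⟩ = √(300)·(1/30) = +0.577350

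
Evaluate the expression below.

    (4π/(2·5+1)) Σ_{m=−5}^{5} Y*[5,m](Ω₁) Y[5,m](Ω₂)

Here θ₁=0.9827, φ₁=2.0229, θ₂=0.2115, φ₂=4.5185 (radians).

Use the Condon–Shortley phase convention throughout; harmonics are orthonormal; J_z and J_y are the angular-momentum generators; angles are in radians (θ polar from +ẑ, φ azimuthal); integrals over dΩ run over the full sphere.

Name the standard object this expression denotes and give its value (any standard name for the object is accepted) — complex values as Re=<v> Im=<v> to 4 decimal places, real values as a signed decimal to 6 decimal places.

Legendre polynomial (addition theorem), +0.266706

This sum is the spherical-harmonic addition theorem: it equals the Legendre polynomial P_l(cos γ) of the angle γ between the two directions.
Term-by-term m-sum for l=5 (normalisation 4π/11 = 1.142397):
  m=-5: (-0.14274 - 0.11774j) × (-0.00016 + 0.00011j) = 0.00003 + 0.00000j  (running Σ = 0.00003 + 0.00000j)
  m=-4: (-0.09184 + 0.37920j) × (0.00199 + 0.00195j) = -0.00092 + 0.00058j  (running Σ = -0.00089 + 0.00058j)
  m=-3: (0.34457 - 0.07506j) × (0.01337 - 0.02033j) = 0.00308 - 0.00801j  (running Σ = 0.00219 - 0.00743j)
  m=-2: (0.03085 + 0.03921j) × (-0.12626 - 0.05157j) = -0.00187 - 0.00654j  (running Σ = 0.00032 - 0.01397j)
  m=-1: (0.15362 - 0.31631j) × (-0.08818 + 0.44909j) = 0.12851 + 0.09688j  (running Σ = 0.12883 + 0.08291j)
  m=0: (-0.03741 + 0.00000j) × (0.64656 + 0.00000j) = -0.02419 + 0.00000j  (running Σ = 0.10464 + 0.08291j)
  m=1: (-0.15362 - 0.31631j) × (0.08818 + 0.44909j) = 0.12851 - 0.09688j  (running Σ = 0.23314 - 0.01397j)
  m=2: (0.03085 - 0.03921j) × (-0.12626 + 0.05157j) = -0.00187 + 0.00654j  (running Σ = 0.23127 - 0.00743j)
  m=3: (-0.34457 - 0.07506j) × (-0.01337 - 0.02033j) = 0.00308 + 0.00801j  (running Σ = 0.23435 + 0.00058j)
  m=4: (-0.09184 - 0.37920j) × (0.00199 - 0.00195j) = -0.00092 - 0.00058j  (running Σ = 0.23343 + 0.00000j)
  m=5: (0.14274 - 0.11774j) × (0.00016 + 0.00011j) = 0.00003 - 0.00000j  (running Σ = 0.23346 + 0.00000j)
Total Σ_m = 0.23346 + 0.00000j. Multiply by 1.142397: 0.26671 + 0.00000j. P_5(cos γ) = 0.266706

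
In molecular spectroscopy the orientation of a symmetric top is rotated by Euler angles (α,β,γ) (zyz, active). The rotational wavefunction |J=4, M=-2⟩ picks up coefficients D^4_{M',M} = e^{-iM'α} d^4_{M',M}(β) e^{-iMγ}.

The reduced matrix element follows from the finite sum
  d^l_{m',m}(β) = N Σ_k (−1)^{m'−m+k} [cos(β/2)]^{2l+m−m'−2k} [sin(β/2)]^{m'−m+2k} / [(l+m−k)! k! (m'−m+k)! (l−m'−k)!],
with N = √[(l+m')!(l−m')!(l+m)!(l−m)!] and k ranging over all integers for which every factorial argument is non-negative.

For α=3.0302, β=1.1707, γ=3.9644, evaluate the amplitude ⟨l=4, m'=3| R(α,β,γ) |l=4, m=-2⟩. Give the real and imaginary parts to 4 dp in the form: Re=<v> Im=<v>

Split into d^4_{3,-2}(β=1.1707) × two z-phases.
Half-angle: c=0.833519, s=0.552491. N=√(5040·1·2·720)=2693.993318
Admissible k: 0..1 (factorial args all ≥0)
  k=0: (−1)^5·2693.9933/(240)·0.8335^3·0.5525^5 = -0.334625
  k=1: (−1)^6·2693.9933/(720)·0.8335^1·0.5525^7 = +0.049007
d^4_{3,-2}(1.1707) = -0.334625 +0.049007 = -0.285618
Phases: e^{-i·(3)·3.0302}=-0.944680-0.327993i, e^{-i·(-2)·3.9644}=-0.074749+0.997202i ⇒ D=-0.113587+0.262060i

Re=-0.1136 Im=0.2621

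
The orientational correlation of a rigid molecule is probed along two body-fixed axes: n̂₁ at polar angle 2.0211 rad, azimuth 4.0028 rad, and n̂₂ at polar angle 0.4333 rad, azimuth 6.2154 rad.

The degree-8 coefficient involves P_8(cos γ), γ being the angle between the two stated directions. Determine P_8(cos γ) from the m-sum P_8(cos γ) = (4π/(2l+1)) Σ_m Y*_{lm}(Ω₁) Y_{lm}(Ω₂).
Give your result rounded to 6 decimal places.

0.259405

Term-by-term m-sum for l=8 (normalisation 4π/17 = 0.739198):
  [-8]  conj(Y_{8,-8})(Ω₁) = (0.182818, 0.126818) ; Y_{8,-8}(Ω₂) = (0.000426, 0.000257) ; Δ = (0.000045, 0.000101)
  [-7]  conj(Y_{8,-7})(Ω₁) = (0.416363, -0.108417) ; Y_{8,-7}(Ω₂) = (0.003829, 0.001967) ; Δ = (0.001807, 0.000404)
  [-6]  conj(Y_{8,-6})(Ω₁) = (0.162180, -0.331618) ; Y_{8,-6}(Ω₂) = (0.021508, 0.009264) ; Δ = (0.006560, -0.005630)
  [-5]  conj(Y_{8,-5})(Ω₁) = (0.013116, 0.030481) ; Y_{8,-5}(Ω₂) = (0.084969, 0.029954) ; Δ = (0.000201, 0.002983)
  [-4]  conj(Y_{8,-4})(Ω₁) = (0.337857, 0.105711) ; Y_{8,-4}(Ω₂) = (0.239922, 0.066695) ; Δ = (0.074009, 0.047896)
  [-3]  conj(Y_{8,-3})(Ω₁) = (0.123737, -0.077228) ; Y_{8,-3}(Ω₂) = (0.462333, 0.095336) ; Δ = (0.064570, -0.023908)
  [-2]  conj(Y_{8,-2})(Ω₁) = (-0.043115, 0.282183) ; Y_{8,-2}(Ω₂) = (0.511450, 0.069766) ; Δ = (-0.041738, 0.141314)
  [-1]  conj(Y_{8,-1})(Ω₁) = (0.135260, 0.157497) ; Y_{8,-1}(Ω₂) = (0.074901, 0.005085) ; Δ = (0.009330, 0.012485)
  [+0]  conj(Y_{8,0})(Ω₁) = (-0.257809, -0.000000) ; Y_{8,0}(Ω₂) = (-0.470717, 0.000000) ; Δ = (0.121355, 0.000000)
  [+1]  conj(Y_{8,1})(Ω₁) = (-0.135260, 0.157497) ; Y_{8,1}(Ω₂) = (-0.074901, 0.005085) ; Δ = (0.009330, -0.012485)
  [+2]  conj(Y_{8,2})(Ω₁) = (-0.043115, -0.282183) ; Y_{8,2}(Ω₂) = (0.511450, -0.069766) ; Δ = (-0.041738, -0.141314)
  [+3]  conj(Y_{8,3})(Ω₁) = (-0.123737, -0.077228) ; Y_{8,3}(Ω₂) = (-0.462333, 0.095336) ; Δ = (0.064570, 0.023908)
  [+4]  conj(Y_{8,4})(Ω₁) = (0.337857, -0.105711) ; Y_{8,4}(Ω₂) = (0.239922, -0.066695) ; Δ = (0.074009, -0.047896)
  [+5]  conj(Y_{8,5})(Ω₁) = (-0.013116, 0.030481) ; Y_{8,5}(Ω₂) = (-0.084969, 0.029954) ; Δ = (0.000201, -0.002983)
  [+6]  conj(Y_{8,6})(Ω₁) = (0.162180, 0.331618) ; Y_{8,6}(Ω₂) = (0.021508, -0.009264) ; Δ = (0.006560, 0.005630)
  [+7]  conj(Y_{8,7})(Ω₁) = (-0.416363, -0.108417) ; Y_{8,7}(Ω₂) = (-0.003829, 0.001967) ; Δ = (0.001807, -0.000404)
  [+8]  conj(Y_{8,8})(Ω₁) = (0.182818, -0.126818) ; Y_{8,8}(Ω₂) = (0.000426, -0.000257) ; Δ = (0.000045, -0.000101)
Total Σ_m = (0.350928, 0.000000). Multiply by 0.739198: (0.259405, 0.000000). P_8(cos γ) = 0.259405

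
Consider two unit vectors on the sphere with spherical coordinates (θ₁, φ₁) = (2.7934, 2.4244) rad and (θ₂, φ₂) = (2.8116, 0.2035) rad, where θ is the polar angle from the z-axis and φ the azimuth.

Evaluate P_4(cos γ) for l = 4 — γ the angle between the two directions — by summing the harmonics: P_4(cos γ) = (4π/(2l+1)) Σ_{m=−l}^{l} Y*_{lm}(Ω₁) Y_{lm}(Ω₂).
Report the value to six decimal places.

-0.160152

Term-by-term m-sum for l=4 (normalisation 4π/9 = 1.396263):
  m=-4: Y*=-0.00578 - 0.00162j  Y=0.00335 - 0.00355j  product -0.00003 + 0.00002j
  m=-3: Y*=-0.02564 - 0.03907j  Y=-0.03301 + 0.02310j  product 0.00175 + 0.00070j
  m=-2: Y*=0.02746 - 0.20005j  Y=0.16983 - 0.07321j  product -0.00998 - 0.03598j
  m=-1: Y*=0.36422 - 0.31764j  Y=-0.46374 + 0.09570j  product -0.13851 + 0.18216j
  m=+0: Y*=0.40385 + 0.00000j  Y=0.44281 + 0.00000j  product 0.17883 + 0.00000j
  m=+1: Y*=-0.36422 - 0.31764j  Y=0.46374 + 0.09570j  product -0.13851 - 0.18216j
  m=+2: Y*=0.02746 + 0.20005j  Y=0.16983 + 0.07321j  product -0.00998 + 0.03598j
  m=+3: Y*=0.02564 - 0.03907j  Y=0.03301 + 0.02310j  product 0.00175 - 0.00070j
  m=+4: Y*=-0.00578 + 0.00162j  Y=0.00335 + 0.00355j  product -0.00003 - 0.00002j
Accumulated sum -0.11470 + 0.00000j; after 4π/(2l+1) scaling, -0.16015 + 0.00000j ⇒ P_4 = -0.160152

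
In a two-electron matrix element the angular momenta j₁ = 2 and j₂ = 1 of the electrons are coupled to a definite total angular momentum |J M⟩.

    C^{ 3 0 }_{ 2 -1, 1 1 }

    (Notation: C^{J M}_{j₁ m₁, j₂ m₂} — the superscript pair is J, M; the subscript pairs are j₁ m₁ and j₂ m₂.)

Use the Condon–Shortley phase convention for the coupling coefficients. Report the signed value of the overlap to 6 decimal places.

+0.447214

triangle: 0!×4!×2!/7! = 48/5040
(j±m)!: 1!×3!×2!×0!×3!×3! = 432
prefactor² = (2J+1)×Δ×N² = 144/5
  k=0: +1/(0!×0!×3!×2!×1!×0!) = 1/12
Σ = 1/12  ⇒  CG² = 144/5×(1/12)² = 1/5
CG = +√(1/5) = +0.447214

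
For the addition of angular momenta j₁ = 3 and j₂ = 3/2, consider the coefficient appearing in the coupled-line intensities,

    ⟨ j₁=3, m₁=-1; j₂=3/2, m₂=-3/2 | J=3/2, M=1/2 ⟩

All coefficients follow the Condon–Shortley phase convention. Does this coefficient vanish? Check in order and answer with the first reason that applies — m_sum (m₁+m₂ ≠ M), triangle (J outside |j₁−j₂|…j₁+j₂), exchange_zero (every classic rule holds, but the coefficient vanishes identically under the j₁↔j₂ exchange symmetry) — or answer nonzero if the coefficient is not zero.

m_sum

m-sum: m₁+m₂ = -1+(-3/2) = -5/2, M = 1/2  ✗ ⇒ coefficient is 0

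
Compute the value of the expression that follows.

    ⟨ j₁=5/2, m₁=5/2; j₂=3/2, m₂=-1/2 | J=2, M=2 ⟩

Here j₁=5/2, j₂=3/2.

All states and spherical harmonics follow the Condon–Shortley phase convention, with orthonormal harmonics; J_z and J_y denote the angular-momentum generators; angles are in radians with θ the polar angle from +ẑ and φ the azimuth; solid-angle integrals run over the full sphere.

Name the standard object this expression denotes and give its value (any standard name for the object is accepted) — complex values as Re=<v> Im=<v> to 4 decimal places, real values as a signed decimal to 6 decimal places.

Clebsch–Gordan coefficient, +√(10/21) ≈ +0.690066

This is a Clebsch–Gordan (vector-coupling) coefficient.
√[5·2!3!1!/7! · 5!0!1!2!4!0!] = √(480/7)
  +(−1)^0/∏(0,2,0,1,3,0)! = 1/12  (running 1/12)
⟨..|..⟩ = √(480/7)·(1/12) = +0.690066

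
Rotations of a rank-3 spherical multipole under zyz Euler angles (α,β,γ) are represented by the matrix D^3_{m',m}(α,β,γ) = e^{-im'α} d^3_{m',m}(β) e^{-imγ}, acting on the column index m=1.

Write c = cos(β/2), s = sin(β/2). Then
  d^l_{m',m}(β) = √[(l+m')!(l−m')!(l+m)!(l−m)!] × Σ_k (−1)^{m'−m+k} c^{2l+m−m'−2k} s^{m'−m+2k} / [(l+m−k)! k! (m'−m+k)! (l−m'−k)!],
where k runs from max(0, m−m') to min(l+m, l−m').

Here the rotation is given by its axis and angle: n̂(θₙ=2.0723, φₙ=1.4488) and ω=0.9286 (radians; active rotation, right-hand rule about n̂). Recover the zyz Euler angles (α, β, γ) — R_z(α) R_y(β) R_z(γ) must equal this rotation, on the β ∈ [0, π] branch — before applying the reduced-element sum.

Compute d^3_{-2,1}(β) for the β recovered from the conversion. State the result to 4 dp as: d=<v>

d=0.2707

Axis–angle → zyz. n̂ = (sinθₙcosφₙ, sinθₙsinφₙ, cosθₙ) = (+0.106709, +0.870344, -0.480745), ω = 0.9286.
R = I cosω + sinω [n̂]ₓ + (1−cosω) n̂n̂ᵀ gives
  R = [+0.603522, +0.422218, +0.676382; -0.347725, +0.902746, -0.253253; -0.717529, -0.082352, +0.691643]
β = atan2(√(R₁₃²+R₂₃²), R₃₃) = 0.807035; α = atan2(R₂₃, R₁₃) mod 2π = 5.924921; γ = atan2(R₃₂, −R₃₁) mod 2π = 6.168914
d^3_{-2,1}(β=0.8070) via the finite sum:
Half-angle: c=0.919686, s=0.392656. N=√(1·120·24·2)=75.894664
The bounds max(0,m−m')=3 and min(l+m,l−m')=4 give 2 terms
  k=3: (−1)^0·75.8947/(12)·0.9197^3·0.3927^3 = +0.297840
  k=4: (−1)^1·75.8947/(24)·0.9197^1·0.3927^5 = -0.027146
d^3_{-2,1}(0.8070) = +0.297840 -0.027146 = +0.270695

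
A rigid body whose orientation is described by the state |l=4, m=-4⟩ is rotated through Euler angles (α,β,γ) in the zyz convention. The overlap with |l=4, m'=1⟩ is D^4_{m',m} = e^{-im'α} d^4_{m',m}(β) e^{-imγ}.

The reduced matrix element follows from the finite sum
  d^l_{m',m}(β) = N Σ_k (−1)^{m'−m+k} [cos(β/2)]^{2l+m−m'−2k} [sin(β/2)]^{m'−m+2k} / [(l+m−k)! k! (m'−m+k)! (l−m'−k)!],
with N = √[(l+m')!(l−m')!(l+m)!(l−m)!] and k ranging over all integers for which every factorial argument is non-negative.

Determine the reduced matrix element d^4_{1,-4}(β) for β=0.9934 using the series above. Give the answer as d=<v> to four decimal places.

d^4_{1,-4}(β=0.9934) via the finite sum:
Half-angle: c=0.879160, s=0.476527. N=√(120·6·1·40320)=5387.986637
k: max(0,(-4)−(1))=0 … min(4+(-4),4−(1))=0
  k=0: (−1)^5·5387.9866/(720)·0.8792^3·0.4765^5 = -0.124950
d^4_{1,-4}(0.9934) = -0.124950

d=-0.1249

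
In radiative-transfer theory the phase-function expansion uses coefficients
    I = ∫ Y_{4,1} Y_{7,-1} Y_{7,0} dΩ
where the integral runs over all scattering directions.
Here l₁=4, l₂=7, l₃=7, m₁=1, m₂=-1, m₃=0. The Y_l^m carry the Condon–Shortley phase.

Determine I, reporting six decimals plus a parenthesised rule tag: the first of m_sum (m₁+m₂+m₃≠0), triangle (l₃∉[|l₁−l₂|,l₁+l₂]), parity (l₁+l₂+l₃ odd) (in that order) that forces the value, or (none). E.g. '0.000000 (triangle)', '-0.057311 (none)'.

-0.037251 (none)

Rules hold: Σm=0, L=18 even, 3≤7≤11.
N = 9·15·15 = 2025
Δ = 4!·4!·10!/19! = 1/58198140
Racah Σ t=0..4: t=0:+1/17418240 t=1:−1/622080 t=2:+1/230400 t=3:−1/622080 t=4:+1/17418240 = 1/806400
⇒ 3j(4 7 7; 0 0 0)² = 2268/230945, sgn -1
Racah Σ t=0..3: t=0:+1/2488320 t=1:−1/345600 t=2:+1/414720 t=3:−1/4354560 = -1/3225600
⇒ 3j(4 7 7; 1 -1 0)² = 81/92378, sgn +1
4πI² = N·(3j₀)²·(3jₘ)² = 37200870/2133423721
I = -1·√(0.0174372/4π) = -0.03725058
No selection rule forces the value: the integral is nonzero (none).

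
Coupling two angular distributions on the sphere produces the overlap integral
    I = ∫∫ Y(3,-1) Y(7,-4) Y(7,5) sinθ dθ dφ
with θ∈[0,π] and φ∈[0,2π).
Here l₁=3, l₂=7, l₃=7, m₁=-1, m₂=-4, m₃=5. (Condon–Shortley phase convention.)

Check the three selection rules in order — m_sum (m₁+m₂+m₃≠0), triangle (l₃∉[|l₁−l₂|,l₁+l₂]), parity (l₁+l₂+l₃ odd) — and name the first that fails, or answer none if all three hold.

parity

Σmᵢ = 0  ✓
l₃∈[|l₁−l₂|,l₁+l₂]=[4,10], have l₃=7  ✓
Σlᵢ = 17 ⇒ odd  ✗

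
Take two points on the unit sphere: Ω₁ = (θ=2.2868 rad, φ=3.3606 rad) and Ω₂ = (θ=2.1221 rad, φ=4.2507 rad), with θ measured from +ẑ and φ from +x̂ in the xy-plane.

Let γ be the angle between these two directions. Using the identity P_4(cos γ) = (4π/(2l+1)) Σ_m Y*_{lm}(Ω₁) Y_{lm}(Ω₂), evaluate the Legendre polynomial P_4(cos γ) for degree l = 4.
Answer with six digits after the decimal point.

-0.353130

Addition theorem: P_4(cos γ) = (4π/9) Σ_m Y*_{lm}(Ω₁) Y_{lm}(Ω₂), m = −4…4:
  term(m=-4) = -0.03052 + 0.01358j   from Y*(Ω₁)=0.09178 + 0.11013j, Y(Ω₂)=-0.06349 + 0.22420j
  term(m=-3) = -0.12738 - 0.06491j   from Y*(Ω₁)=0.27934 + 0.21547j, Y(Ω₂)=-0.39829 + 0.07484j
  term(m=-2) = -0.01783 - 0.08389j   from Y*(Ω₁)=0.34758 + 0.16279j, Y(Ω₂)=-0.13477 - 0.17824j
  term(m=-1) = -0.00053 + 0.00066j   from Y*(Ω₁)=0.00361 + 0.00080j, Y(Ω₂)=-0.10150 + 0.20400j
  term(m=+0) = 0.09961 + 0.00000j   from Y*(Ω₁)=-0.36267 + 0.00000j, Y(Ω₂)=-0.27465 + 0.00000j
  term(m=+1) = -0.00053 - 0.00066j   from Y*(Ω₁)=-0.00361 + 0.00080j, Y(Ω₂)=0.10150 + 0.20400j
  term(m=+2) = -0.01783 + 0.08389j   from Y*(Ω₁)=0.34758 - 0.16279j, Y(Ω₂)=-0.13477 + 0.17824j
  term(m=+3) = -0.12738 + 0.06491j   from Y*(Ω₁)=-0.27934 + 0.21547j, Y(Ω₂)=0.39829 + 0.07484j
  term(m=+4) = -0.03052 - 0.01358j   from Y*(Ω₁)=0.09178 - 0.11013j, Y(Ω₂)=-0.06349 - 0.22420j
Accumulated sum -0.25291 + 0.00000j; after 4π/(2l+1) scaling, -0.35313 + 0.00000j ⇒ P_4 = -0.353130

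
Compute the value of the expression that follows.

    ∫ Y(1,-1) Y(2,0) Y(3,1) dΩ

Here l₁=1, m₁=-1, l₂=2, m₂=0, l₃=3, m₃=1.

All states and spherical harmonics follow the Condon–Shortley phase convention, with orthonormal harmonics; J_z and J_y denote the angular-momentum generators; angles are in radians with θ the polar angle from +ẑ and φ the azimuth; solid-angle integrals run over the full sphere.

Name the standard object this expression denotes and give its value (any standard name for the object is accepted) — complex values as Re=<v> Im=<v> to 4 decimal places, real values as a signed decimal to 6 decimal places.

This is a Gaunt coefficient — the integral of a triple product of spherical harmonics over the sphere.
m-sum 0 ✓  L=6 even ✓  1≤3≤3 ✓
Π(2lᵢ+1) = 3×5×7 = 105
triangle coeff Δ(1,2,3) = 1/105
Σ_t [0,0]: t=0:+1/4 = 1/4
(3j)²=3/35 [(1 2 3; 0 0 0)], sign=-1
Σ_t [0,0]: t=0:+1/8 = 1/8
(3j)²=2/35 [(1 2 3; -1 0 1)], sign=+1
⇒ 4πI² = 18/35
I = (-1)√(18/35/(4π)) = -0.20230066

Gaunt coefficient, -0.202301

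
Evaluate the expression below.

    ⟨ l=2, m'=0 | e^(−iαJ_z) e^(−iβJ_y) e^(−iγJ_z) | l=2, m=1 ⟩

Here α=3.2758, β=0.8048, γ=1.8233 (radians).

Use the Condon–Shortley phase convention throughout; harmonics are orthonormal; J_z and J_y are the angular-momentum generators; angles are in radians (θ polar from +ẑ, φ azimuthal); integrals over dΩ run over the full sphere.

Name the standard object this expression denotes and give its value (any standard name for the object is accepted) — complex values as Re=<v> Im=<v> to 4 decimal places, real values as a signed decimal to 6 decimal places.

Wigner D-matrix element, Re=-0.1529 Im=-0.5925

This is a Wigner D-matrix element — the rotation-matrix element ⟨l m'| R(α,β,γ) |l m⟩ in the angular-momentum basis.
Split into d^2_{0,1}(β=0.8048) × two z-phases.
Half-angle: c=0.920124, s=0.391628. N=√(2·2·6·1)=4.898979
The bounds max(0,m−m')=1 and min(l+m,l−m')=2 give 2 terms
  k=1: (−1)^0·4.8990/(2)·0.9201^3·0.3916^1 = +0.747288
  k=2: (−1)^1·4.8990/(2)·0.9201^1·0.3916^3 = -0.135376
d^2_{0,1}(0.8048) = +0.747288 -0.135376 = +0.611911
D = (+1.000000+0.000000i)·(+0.611911)·(-0.249829-0.968290i) = -0.152873-0.592508i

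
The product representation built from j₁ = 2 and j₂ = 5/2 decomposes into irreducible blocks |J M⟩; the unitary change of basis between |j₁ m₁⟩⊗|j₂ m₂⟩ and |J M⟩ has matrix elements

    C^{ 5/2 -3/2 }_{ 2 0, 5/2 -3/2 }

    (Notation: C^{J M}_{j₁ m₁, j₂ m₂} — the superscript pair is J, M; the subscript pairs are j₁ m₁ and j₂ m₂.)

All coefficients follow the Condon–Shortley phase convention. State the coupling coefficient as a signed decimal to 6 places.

-0.119523  (= −√(1/70))

√[6·2!2!3!/8! · 2!2!1!4!1!4!] = √(288/35)
  +(−1)^0/∏(0,2,2,1,0,2)! = 1/8  (running 1/8)
  +(−1)^1/∏(1,1,1,0,1,3)! = -1/6  (running -1/24)
⟨..|..⟩ = √(288/35)·(-1/24) = -0.119523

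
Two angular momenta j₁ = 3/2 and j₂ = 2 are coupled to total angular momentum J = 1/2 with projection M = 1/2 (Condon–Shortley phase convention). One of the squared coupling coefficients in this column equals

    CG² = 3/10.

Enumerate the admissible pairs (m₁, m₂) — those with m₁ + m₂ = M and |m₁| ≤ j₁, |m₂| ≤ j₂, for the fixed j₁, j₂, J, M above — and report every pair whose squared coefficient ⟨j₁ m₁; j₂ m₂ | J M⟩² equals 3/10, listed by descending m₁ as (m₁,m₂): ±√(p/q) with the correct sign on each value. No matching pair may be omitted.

(-1/2,1): +√(3/10)

Admissible pairs with m₁+m₂ = M = 1/2: (-3/2,2), (-1/2,1), (1/2,0), (3/2,-1)
  (m₁,m₂)=(3/2,-1): CG² = 1/10, CG = +√(1/10)
  (m₁,m₂)=(1/2,0): CG² = 1/5, CG = −√(1/5)
  (m₁,m₂)=(-1/2,1): CG² = 3/10, CG = +√(3/10)   ← matches the target
  (m₁,m₂)=(-3/2,2): CG² = 2/5, CG = −√(2/5)
Pairs with CG² = 3/10: (-1/2,1): +√(3/10)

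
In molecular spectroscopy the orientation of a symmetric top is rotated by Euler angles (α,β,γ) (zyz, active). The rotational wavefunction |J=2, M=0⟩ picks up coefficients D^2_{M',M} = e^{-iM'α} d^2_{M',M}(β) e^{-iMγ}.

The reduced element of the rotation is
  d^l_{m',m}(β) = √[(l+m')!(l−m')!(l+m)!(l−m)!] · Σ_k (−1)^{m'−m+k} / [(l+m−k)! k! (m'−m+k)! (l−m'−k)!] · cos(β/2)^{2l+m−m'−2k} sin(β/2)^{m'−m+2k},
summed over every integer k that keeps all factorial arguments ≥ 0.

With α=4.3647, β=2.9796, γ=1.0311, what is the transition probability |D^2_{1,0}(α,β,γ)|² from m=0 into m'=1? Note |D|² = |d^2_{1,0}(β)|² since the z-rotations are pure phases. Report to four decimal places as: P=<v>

First d^2_{1,0}(β=2.9796), then the phase factors e^{-i(1)α} and e^{-i(0)γ}:
With c≡cos(β/2)=0.080908 and s≡sin(β/2)=0.996722, N=[6·1·2·2]^{1/2}=4.898979
The bounds max(0,m−m')=0 and min(l+m,l−m')=1 give 2 terms
  k=0: (−1)^1·4.8990/(2)·0.0809^3·0.9967^1 = -0.001293
  k=1: (−1)^2·4.8990/(2)·0.0809^1·0.9967^3 = +0.196240
d^2_{1,0}(2.9796) = -0.001293 +0.196240 = +0.194947
|D^2_{1,0}|² = |d^2_{1,0}(β)|² = (+0.194947)² = 0.038004 (the z-rotation phases have unit modulus)

P=0.0380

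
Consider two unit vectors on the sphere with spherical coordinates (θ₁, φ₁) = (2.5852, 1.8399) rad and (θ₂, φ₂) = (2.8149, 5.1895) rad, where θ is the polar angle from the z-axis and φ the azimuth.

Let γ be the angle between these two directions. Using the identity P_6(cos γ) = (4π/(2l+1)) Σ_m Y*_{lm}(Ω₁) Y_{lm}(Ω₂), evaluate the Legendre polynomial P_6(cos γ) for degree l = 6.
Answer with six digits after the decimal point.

Term-by-term m-sum for l=6 (normalisation 4π/13 = 0.966644):
  [-6]  conj(Y_{6,-6})(Ω₁) = 0.00046 - 0.01047j ; Y_{6,-6}(Ω₂) = 0.00051 + 0.00015j ; Δ = 0.00000 - 0.00001j
  [-5]  conj(Y_{6,-5})(Ω₁) = 0.05691 - 0.01304j ; Y_{6,-5}(Ω₂) = -0.00370 + 0.00392j ; Δ = -0.00016 + 0.00027j
  [-4]  conj(Y_{6,-4})(Ω₁) = 0.09129 + 0.16936j ; Y_{6,-4}(Ω₂) = -0.01112 - 0.03166j ; Δ = 0.00435 - 0.00477j
  [-3]  conj(Y_{6,-3})(Ω₁) = -0.29031 + 0.27786j ; Y_{6,-3}(Ω₂) = 0.13866 + 0.01946j ; Δ = -0.04566 + 0.03288j
  [-2]  conj(Y_{6,-2})(Ω₁) = -0.40398 - 0.24117j ; Y_{6,-2}(Ω₂) = -0.22124 + 0.31215j ; Δ = 0.16466 - 0.07275j
  [-1]  conj(Y_{6,-1})(Ω₁) = 0.02585 - 0.09372j ; Y_{6,-1}(Ω₂) = -0.26695 - 0.51640j ; Δ = -0.05530 + 0.01167j
  [+0]  conj(Y_{6,0})(Ω₁) = -0.41091 + 0.00000j ; Y_{6,0}(Ω₂) = 0.15608 + 0.00000j ; Δ = -0.06413 + 0.00000j
  [+1]  conj(Y_{6,1})(Ω₁) = -0.02585 - 0.09372j ; Y_{6,1}(Ω₂) = 0.26695 - 0.51640j ; Δ = -0.05530 - 0.01167j
  [+2]  conj(Y_{6,2})(Ω₁) = -0.40398 + 0.24117j ; Y_{6,2}(Ω₂) = -0.22124 - 0.31215j ; Δ = 0.16466 + 0.07275j
  [+3]  conj(Y_{6,3})(Ω₁) = 0.29031 + 0.27786j ; Y_{6,3}(Ω₂) = -0.13866 + 0.01946j ; Δ = -0.04566 - 0.03288j
  [+4]  conj(Y_{6,4})(Ω₁) = 0.09129 - 0.16936j ; Y_{6,4}(Ω₂) = -0.01112 + 0.03166j ; Δ = 0.00435 + 0.00477j
  [+5]  conj(Y_{6,5})(Ω₁) = -0.05691 - 0.01304j ; Y_{6,5}(Ω₂) = 0.00370 + 0.00392j ; Δ = -0.00016 - 0.00027j
  [+6]  conj(Y_{6,6})(Ω₁) = 0.00046 + 0.01047j ; Y_{6,6}(Ω₂) = 0.00051 - 0.00015j ; Δ = 0.00000 + 0.00001j
Total Σ_m = 0.07164 + 0.00000j. Multiply by 0.966644: 0.06925 + 0.00000j. P_6(cos γ) = 0.069248

0.069248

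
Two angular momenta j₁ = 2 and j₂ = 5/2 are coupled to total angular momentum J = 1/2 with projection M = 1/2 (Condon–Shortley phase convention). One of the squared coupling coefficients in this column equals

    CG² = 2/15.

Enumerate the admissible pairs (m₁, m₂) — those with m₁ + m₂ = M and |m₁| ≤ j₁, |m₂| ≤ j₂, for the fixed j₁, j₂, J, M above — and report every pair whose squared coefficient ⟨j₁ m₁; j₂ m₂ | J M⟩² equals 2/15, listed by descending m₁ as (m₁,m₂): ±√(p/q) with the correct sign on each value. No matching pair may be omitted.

(1,-1/2): −√(2/15)

Admissible pairs with m₁+m₂ = M = 1/2: (-2,5/2), (-1,3/2), (0,1/2), (1,-1/2), (2,-3/2)
  (m₁,m₂)=(2,-3/2): CG² = 1/15, CG = +√(1/15)
  (m₁,m₂)=(1,-1/2): CG² = 2/15, CG = −√(2/15)   ← matches the target
  (m₁,m₂)=(0,1/2): CG² = 1/5, CG = +√(1/5)
  (m₁,m₂)=(-1,3/2): CG² = 4/15, CG = −√(4/15)
  (m₁,m₂)=(-2,5/2): CG² = 1/3, CG = +√(1/3)
Pairs with CG² = 2/15: (1,-1/2): −√(2/15)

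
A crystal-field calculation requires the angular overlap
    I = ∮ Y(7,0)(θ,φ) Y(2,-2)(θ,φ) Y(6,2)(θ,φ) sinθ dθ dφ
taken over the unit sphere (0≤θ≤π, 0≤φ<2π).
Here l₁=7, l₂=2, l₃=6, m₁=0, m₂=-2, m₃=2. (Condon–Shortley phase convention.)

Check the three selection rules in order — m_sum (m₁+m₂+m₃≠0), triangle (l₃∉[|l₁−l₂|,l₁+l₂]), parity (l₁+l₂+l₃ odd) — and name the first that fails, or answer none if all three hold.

m₁+m₂+m₃ = 0 − 2 + 2 = 0  ✓
triangle: |7−2|=5 ≤ l₃=6 ≤ 7+2=9  ✓
parity: l₁+l₂+l₃ = 15 is odd  ✗

parity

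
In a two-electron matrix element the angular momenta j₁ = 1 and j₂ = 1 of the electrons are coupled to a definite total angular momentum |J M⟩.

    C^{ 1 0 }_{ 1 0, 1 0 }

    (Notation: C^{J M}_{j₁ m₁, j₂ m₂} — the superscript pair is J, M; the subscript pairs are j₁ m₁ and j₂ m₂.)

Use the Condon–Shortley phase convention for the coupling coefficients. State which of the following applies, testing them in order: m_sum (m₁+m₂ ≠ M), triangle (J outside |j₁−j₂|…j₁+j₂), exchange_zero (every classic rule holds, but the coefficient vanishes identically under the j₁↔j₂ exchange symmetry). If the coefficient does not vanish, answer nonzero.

exchange_zero

m-sum: m₁+m₂ = 0+0 = 0, M = 0  ✓
triangle: |j₁−j₂| = 0 ≤ J = 1 ≤ j₁+j₂ = 2  ✓
exchange: j₁=j₂ and m₁=m₂, and (−1)^(j₁+j₂−J) = (−1)^1 = −1 forces ⟨j₁m₁;j₂m₂|JM⟩ = −⟨j₂m₂;j₁m₁|JM⟩ = −⟨j₁m₁;j₂m₂|JM⟩ ⇒ the coefficient vanishes identically
Racah sum check: Σ_k collapses to 0 ⇒ CG = 0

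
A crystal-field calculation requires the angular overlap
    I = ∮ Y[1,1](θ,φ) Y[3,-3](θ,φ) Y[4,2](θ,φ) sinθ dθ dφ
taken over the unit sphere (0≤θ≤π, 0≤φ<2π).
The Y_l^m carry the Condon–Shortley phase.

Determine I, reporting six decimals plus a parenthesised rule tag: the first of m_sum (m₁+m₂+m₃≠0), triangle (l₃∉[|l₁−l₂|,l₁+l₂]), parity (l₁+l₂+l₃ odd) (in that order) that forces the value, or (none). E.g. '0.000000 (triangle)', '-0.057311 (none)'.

0.061558 (none)

m-sum 0 ✓  L=8 even ✓  2≤4≤4 ✓
Π(2lᵢ+1) = 3×7×9 = 189
triangle coeff Δ(1,3,4) = 1/252
Σ_t [0,0]: t=0:+1/36 = 1/36
(3j)²=4/63 [(1 3 4; 0 0 0)], sign=+1
Σ_t [0,0]: t=0:+1/1440 = 1/1440
(3j)²=1/252 [(1 3 4; 1 -3 2)], sign=+1
⇒ 4πI² = 1/21
I = (+1)√(1/21/(4π)) = 0.06155813
No selection rule forces the value: the integral is nonzero (none).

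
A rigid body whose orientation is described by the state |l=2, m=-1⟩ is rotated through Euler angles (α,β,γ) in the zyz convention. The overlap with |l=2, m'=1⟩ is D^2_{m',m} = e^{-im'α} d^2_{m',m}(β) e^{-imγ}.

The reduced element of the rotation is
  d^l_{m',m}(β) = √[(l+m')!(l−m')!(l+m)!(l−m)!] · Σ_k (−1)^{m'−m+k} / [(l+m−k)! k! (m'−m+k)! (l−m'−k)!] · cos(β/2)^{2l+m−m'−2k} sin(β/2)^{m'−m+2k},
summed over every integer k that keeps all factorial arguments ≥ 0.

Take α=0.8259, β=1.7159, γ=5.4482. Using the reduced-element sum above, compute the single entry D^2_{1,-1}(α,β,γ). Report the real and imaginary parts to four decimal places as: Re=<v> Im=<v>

D^2_{1,-1}(0.8259,1.7159,5.4482) = e^{-i·1·0.8259}·d^2_{1,-1}(1.7159)·e^{-i·-1·5.4482}. Compute d first:
With c≡cos(β/2)=0.653990 and s≡sin(β/2)=0.756503, N=[6·1·1·6]^{1/2}=6.000000
k: max(0,(-1)−(1))=0 … min(2+(-1),2−(1))=1
  k=0: (−1)^2·6.0000/(2)·0.6540^2·0.7565^2 = +0.734319
  k=1: (−1)^3·6.0000/(6)·0.6540^0·0.7565^4 = -0.327524
d^2_{1,-1}(1.7159) = +0.734319 -0.327524 = +0.406795
D = (+0.677896-0.735158i)·(+0.406795)·(+0.671189-0.741287i) = -0.036598-0.405145i

Re=-0.0366 Im=-0.4051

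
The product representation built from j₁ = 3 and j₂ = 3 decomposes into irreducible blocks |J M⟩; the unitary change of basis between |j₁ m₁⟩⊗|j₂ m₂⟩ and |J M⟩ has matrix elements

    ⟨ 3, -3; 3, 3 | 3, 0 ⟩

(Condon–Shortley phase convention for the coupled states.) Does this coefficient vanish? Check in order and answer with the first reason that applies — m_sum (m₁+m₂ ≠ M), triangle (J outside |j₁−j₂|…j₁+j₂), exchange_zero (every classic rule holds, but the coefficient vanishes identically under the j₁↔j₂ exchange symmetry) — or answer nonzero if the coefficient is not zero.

m-sum: m₁+m₂ = -3+3 = 0, M = 0  ✓
triangle: |j₁−j₂| = 0 ≤ J = 3 ≤ j₁+j₂ = 6  ✓
exchange: j₁≠j₂ or m₁≠m₂ — the exchange symmetry imposes no constraint here
value check: CG = −√(1/6) = -0.408248 ≠ 0

nonzero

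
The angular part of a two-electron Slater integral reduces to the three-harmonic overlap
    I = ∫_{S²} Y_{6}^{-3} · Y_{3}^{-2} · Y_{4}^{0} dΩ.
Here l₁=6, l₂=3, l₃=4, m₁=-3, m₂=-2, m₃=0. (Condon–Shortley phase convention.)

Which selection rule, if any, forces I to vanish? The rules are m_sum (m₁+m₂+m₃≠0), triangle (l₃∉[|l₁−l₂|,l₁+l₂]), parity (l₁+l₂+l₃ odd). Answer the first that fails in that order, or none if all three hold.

azimuthal sum: -3 − 2 + 0 = -5  ✗
3 ≤ 4 ≤ 9 (triangle on l)
L = 6 + 3 + 4 = 13 (odd)

m_sum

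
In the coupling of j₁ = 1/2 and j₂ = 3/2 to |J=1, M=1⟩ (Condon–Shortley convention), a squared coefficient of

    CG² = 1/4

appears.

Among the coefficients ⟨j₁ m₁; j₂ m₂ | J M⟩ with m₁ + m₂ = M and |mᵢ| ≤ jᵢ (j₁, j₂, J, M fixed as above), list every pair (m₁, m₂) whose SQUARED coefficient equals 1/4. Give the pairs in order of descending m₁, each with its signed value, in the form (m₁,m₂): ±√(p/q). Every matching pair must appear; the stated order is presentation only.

(1/2,1/2): +√(1/4)

Admissible pairs with m₁+m₂ = M = 1: (-1/2,3/2), (1/2,1/2)
  (m₁,m₂)=(1/2,1/2): CG² = 1/4, CG = +√(1/4)   ← matches the target
  (m₁,m₂)=(-1/2,3/2): CG² = 3/4, CG = −√(3/4)
Pairs with CG² = 1/4: (1/2,1/2): +√(1/4)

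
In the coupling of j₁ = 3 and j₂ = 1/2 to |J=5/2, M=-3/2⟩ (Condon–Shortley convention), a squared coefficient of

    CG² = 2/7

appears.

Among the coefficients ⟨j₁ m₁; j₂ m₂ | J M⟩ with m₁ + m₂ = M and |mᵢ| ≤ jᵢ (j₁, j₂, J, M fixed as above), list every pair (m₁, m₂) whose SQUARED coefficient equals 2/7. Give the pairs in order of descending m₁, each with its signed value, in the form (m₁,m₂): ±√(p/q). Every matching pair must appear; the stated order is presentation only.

Admissible pairs with m₁+m₂ = M = -3/2: (-2,1/2), (-1,-1/2)
  (m₁,m₂)=(-1,-1/2): CG² = 2/7, CG = +√(2/7)   ← matches the target
  (m₁,m₂)=(-2,1/2): CG² = 5/7, CG = −√(5/7)
Pairs with CG² = 2/7: (-1,-1/2): +√(2/7)

(-1,-1/2): +√(2/7)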